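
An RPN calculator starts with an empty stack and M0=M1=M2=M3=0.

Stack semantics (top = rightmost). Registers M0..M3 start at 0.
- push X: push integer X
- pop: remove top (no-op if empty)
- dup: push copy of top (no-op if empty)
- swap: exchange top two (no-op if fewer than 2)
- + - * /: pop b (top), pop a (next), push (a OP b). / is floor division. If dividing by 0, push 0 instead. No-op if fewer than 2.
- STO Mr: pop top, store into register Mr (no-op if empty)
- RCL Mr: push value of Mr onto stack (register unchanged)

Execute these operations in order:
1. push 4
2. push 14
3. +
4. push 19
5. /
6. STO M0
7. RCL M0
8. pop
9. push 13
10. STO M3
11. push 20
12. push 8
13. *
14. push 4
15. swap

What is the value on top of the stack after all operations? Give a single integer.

Answer: 160

Derivation:
After op 1 (push 4): stack=[4] mem=[0,0,0,0]
After op 2 (push 14): stack=[4,14] mem=[0,0,0,0]
After op 3 (+): stack=[18] mem=[0,0,0,0]
After op 4 (push 19): stack=[18,19] mem=[0,0,0,0]
After op 5 (/): stack=[0] mem=[0,0,0,0]
After op 6 (STO M0): stack=[empty] mem=[0,0,0,0]
After op 7 (RCL M0): stack=[0] mem=[0,0,0,0]
After op 8 (pop): stack=[empty] mem=[0,0,0,0]
After op 9 (push 13): stack=[13] mem=[0,0,0,0]
After op 10 (STO M3): stack=[empty] mem=[0,0,0,13]
After op 11 (push 20): stack=[20] mem=[0,0,0,13]
After op 12 (push 8): stack=[20,8] mem=[0,0,0,13]
After op 13 (*): stack=[160] mem=[0,0,0,13]
After op 14 (push 4): stack=[160,4] mem=[0,0,0,13]
After op 15 (swap): stack=[4,160] mem=[0,0,0,13]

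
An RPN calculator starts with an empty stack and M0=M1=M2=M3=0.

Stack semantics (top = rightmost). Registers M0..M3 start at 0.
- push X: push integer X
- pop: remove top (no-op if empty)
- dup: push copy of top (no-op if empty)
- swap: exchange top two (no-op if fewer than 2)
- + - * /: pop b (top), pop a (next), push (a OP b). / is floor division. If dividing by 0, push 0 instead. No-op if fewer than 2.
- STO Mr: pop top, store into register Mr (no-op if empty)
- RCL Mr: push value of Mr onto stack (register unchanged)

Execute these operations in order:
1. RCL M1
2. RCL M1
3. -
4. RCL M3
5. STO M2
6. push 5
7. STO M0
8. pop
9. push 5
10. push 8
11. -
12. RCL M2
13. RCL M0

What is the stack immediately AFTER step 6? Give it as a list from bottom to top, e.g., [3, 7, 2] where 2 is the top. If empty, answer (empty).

After op 1 (RCL M1): stack=[0] mem=[0,0,0,0]
After op 2 (RCL M1): stack=[0,0] mem=[0,0,0,0]
After op 3 (-): stack=[0] mem=[0,0,0,0]
After op 4 (RCL M3): stack=[0,0] mem=[0,0,0,0]
After op 5 (STO M2): stack=[0] mem=[0,0,0,0]
After op 6 (push 5): stack=[0,5] mem=[0,0,0,0]

[0, 5]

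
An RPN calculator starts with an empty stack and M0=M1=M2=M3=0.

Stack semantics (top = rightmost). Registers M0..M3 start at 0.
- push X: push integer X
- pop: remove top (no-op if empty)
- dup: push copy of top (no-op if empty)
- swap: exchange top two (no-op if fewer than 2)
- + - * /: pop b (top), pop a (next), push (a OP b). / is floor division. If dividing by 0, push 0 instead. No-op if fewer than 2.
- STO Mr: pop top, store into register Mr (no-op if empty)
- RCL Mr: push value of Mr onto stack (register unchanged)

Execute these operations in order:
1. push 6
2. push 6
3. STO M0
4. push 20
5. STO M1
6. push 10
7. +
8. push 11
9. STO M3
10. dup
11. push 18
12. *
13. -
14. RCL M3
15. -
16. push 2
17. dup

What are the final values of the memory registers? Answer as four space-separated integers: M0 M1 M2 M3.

Answer: 6 20 0 11

Derivation:
After op 1 (push 6): stack=[6] mem=[0,0,0,0]
After op 2 (push 6): stack=[6,6] mem=[0,0,0,0]
After op 3 (STO M0): stack=[6] mem=[6,0,0,0]
After op 4 (push 20): stack=[6,20] mem=[6,0,0,0]
After op 5 (STO M1): stack=[6] mem=[6,20,0,0]
After op 6 (push 10): stack=[6,10] mem=[6,20,0,0]
After op 7 (+): stack=[16] mem=[6,20,0,0]
After op 8 (push 11): stack=[16,11] mem=[6,20,0,0]
After op 9 (STO M3): stack=[16] mem=[6,20,0,11]
After op 10 (dup): stack=[16,16] mem=[6,20,0,11]
After op 11 (push 18): stack=[16,16,18] mem=[6,20,0,11]
After op 12 (*): stack=[16,288] mem=[6,20,0,11]
After op 13 (-): stack=[-272] mem=[6,20,0,11]
After op 14 (RCL M3): stack=[-272,11] mem=[6,20,0,11]
After op 15 (-): stack=[-283] mem=[6,20,0,11]
After op 16 (push 2): stack=[-283,2] mem=[6,20,0,11]
After op 17 (dup): stack=[-283,2,2] mem=[6,20,0,11]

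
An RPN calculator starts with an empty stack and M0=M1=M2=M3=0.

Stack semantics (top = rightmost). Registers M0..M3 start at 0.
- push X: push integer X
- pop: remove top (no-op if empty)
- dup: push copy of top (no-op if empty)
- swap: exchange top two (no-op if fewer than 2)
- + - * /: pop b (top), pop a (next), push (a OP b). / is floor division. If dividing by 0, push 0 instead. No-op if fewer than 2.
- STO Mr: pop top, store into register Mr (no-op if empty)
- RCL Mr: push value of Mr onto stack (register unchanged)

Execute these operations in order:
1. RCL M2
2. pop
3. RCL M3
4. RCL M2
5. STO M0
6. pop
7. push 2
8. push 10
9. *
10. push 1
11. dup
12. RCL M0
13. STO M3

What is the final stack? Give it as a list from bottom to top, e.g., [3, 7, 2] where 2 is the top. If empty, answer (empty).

After op 1 (RCL M2): stack=[0] mem=[0,0,0,0]
After op 2 (pop): stack=[empty] mem=[0,0,0,0]
After op 3 (RCL M3): stack=[0] mem=[0,0,0,0]
After op 4 (RCL M2): stack=[0,0] mem=[0,0,0,0]
After op 5 (STO M0): stack=[0] mem=[0,0,0,0]
After op 6 (pop): stack=[empty] mem=[0,0,0,0]
After op 7 (push 2): stack=[2] mem=[0,0,0,0]
After op 8 (push 10): stack=[2,10] mem=[0,0,0,0]
After op 9 (*): stack=[20] mem=[0,0,0,0]
After op 10 (push 1): stack=[20,1] mem=[0,0,0,0]
After op 11 (dup): stack=[20,1,1] mem=[0,0,0,0]
After op 12 (RCL M0): stack=[20,1,1,0] mem=[0,0,0,0]
After op 13 (STO M3): stack=[20,1,1] mem=[0,0,0,0]

Answer: [20, 1, 1]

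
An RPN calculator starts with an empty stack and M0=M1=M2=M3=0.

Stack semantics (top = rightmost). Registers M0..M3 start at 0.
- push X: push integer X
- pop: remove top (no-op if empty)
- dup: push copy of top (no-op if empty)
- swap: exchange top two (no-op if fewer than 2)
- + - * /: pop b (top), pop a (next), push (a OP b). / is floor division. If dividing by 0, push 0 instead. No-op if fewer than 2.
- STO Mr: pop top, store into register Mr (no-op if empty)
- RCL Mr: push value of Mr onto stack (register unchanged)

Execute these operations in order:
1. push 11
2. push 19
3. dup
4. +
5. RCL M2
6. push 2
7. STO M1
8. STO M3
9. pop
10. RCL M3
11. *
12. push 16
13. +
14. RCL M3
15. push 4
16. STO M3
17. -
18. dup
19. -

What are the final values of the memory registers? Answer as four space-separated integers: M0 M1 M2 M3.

After op 1 (push 11): stack=[11] mem=[0,0,0,0]
After op 2 (push 19): stack=[11,19] mem=[0,0,0,0]
After op 3 (dup): stack=[11,19,19] mem=[0,0,0,0]
After op 4 (+): stack=[11,38] mem=[0,0,0,0]
After op 5 (RCL M2): stack=[11,38,0] mem=[0,0,0,0]
After op 6 (push 2): stack=[11,38,0,2] mem=[0,0,0,0]
After op 7 (STO M1): stack=[11,38,0] mem=[0,2,0,0]
After op 8 (STO M3): stack=[11,38] mem=[0,2,0,0]
After op 9 (pop): stack=[11] mem=[0,2,0,0]
After op 10 (RCL M3): stack=[11,0] mem=[0,2,0,0]
After op 11 (*): stack=[0] mem=[0,2,0,0]
After op 12 (push 16): stack=[0,16] mem=[0,2,0,0]
After op 13 (+): stack=[16] mem=[0,2,0,0]
After op 14 (RCL M3): stack=[16,0] mem=[0,2,0,0]
After op 15 (push 4): stack=[16,0,4] mem=[0,2,0,0]
After op 16 (STO M3): stack=[16,0] mem=[0,2,0,4]
After op 17 (-): stack=[16] mem=[0,2,0,4]
After op 18 (dup): stack=[16,16] mem=[0,2,0,4]
After op 19 (-): stack=[0] mem=[0,2,0,4]

Answer: 0 2 0 4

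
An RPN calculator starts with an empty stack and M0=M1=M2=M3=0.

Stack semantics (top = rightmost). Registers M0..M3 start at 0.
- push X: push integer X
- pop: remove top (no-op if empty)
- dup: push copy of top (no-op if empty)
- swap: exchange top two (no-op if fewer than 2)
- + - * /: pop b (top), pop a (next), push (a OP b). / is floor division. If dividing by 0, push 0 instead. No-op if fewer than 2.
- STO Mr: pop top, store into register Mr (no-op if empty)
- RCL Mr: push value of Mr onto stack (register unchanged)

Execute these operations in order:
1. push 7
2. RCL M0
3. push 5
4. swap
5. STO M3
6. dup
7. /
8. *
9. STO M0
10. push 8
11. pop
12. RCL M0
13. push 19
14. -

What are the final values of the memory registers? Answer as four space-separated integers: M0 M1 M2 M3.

After op 1 (push 7): stack=[7] mem=[0,0,0,0]
After op 2 (RCL M0): stack=[7,0] mem=[0,0,0,0]
After op 3 (push 5): stack=[7,0,5] mem=[0,0,0,0]
After op 4 (swap): stack=[7,5,0] mem=[0,0,0,0]
After op 5 (STO M3): stack=[7,5] mem=[0,0,0,0]
After op 6 (dup): stack=[7,5,5] mem=[0,0,0,0]
After op 7 (/): stack=[7,1] mem=[0,0,0,0]
After op 8 (*): stack=[7] mem=[0,0,0,0]
After op 9 (STO M0): stack=[empty] mem=[7,0,0,0]
After op 10 (push 8): stack=[8] mem=[7,0,0,0]
After op 11 (pop): stack=[empty] mem=[7,0,0,0]
After op 12 (RCL M0): stack=[7] mem=[7,0,0,0]
After op 13 (push 19): stack=[7,19] mem=[7,0,0,0]
After op 14 (-): stack=[-12] mem=[7,0,0,0]

Answer: 7 0 0 0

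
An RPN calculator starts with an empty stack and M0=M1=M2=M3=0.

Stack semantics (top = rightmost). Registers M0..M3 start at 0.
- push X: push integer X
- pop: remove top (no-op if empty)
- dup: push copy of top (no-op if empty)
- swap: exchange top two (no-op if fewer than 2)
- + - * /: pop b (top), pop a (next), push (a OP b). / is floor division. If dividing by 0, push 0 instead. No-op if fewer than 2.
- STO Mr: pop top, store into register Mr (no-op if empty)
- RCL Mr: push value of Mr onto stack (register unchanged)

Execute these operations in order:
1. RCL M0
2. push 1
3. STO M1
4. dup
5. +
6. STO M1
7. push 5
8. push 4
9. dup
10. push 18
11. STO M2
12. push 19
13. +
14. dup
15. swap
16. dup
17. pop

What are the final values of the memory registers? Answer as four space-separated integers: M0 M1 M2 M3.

After op 1 (RCL M0): stack=[0] mem=[0,0,0,0]
After op 2 (push 1): stack=[0,1] mem=[0,0,0,0]
After op 3 (STO M1): stack=[0] mem=[0,1,0,0]
After op 4 (dup): stack=[0,0] mem=[0,1,0,0]
After op 5 (+): stack=[0] mem=[0,1,0,0]
After op 6 (STO M1): stack=[empty] mem=[0,0,0,0]
After op 7 (push 5): stack=[5] mem=[0,0,0,0]
After op 8 (push 4): stack=[5,4] mem=[0,0,0,0]
After op 9 (dup): stack=[5,4,4] mem=[0,0,0,0]
After op 10 (push 18): stack=[5,4,4,18] mem=[0,0,0,0]
After op 11 (STO M2): stack=[5,4,4] mem=[0,0,18,0]
After op 12 (push 19): stack=[5,4,4,19] mem=[0,0,18,0]
After op 13 (+): stack=[5,4,23] mem=[0,0,18,0]
After op 14 (dup): stack=[5,4,23,23] mem=[0,0,18,0]
After op 15 (swap): stack=[5,4,23,23] mem=[0,0,18,0]
After op 16 (dup): stack=[5,4,23,23,23] mem=[0,0,18,0]
After op 17 (pop): stack=[5,4,23,23] mem=[0,0,18,0]

Answer: 0 0 18 0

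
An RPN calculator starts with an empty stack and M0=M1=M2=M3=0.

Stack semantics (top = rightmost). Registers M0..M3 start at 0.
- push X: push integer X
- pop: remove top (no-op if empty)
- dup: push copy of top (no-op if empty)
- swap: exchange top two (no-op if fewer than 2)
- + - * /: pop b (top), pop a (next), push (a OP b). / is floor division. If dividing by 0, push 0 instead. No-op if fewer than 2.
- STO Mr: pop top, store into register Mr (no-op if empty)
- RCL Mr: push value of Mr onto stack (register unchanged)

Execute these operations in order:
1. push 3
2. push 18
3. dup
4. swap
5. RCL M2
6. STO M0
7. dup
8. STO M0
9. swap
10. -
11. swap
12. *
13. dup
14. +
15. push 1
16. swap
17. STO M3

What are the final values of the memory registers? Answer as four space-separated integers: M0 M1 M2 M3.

Answer: 18 0 0 0

Derivation:
After op 1 (push 3): stack=[3] mem=[0,0,0,0]
After op 2 (push 18): stack=[3,18] mem=[0,0,0,0]
After op 3 (dup): stack=[3,18,18] mem=[0,0,0,0]
After op 4 (swap): stack=[3,18,18] mem=[0,0,0,0]
After op 5 (RCL M2): stack=[3,18,18,0] mem=[0,0,0,0]
After op 6 (STO M0): stack=[3,18,18] mem=[0,0,0,0]
After op 7 (dup): stack=[3,18,18,18] mem=[0,0,0,0]
After op 8 (STO M0): stack=[3,18,18] mem=[18,0,0,0]
After op 9 (swap): stack=[3,18,18] mem=[18,0,0,0]
After op 10 (-): stack=[3,0] mem=[18,0,0,0]
After op 11 (swap): stack=[0,3] mem=[18,0,0,0]
After op 12 (*): stack=[0] mem=[18,0,0,0]
After op 13 (dup): stack=[0,0] mem=[18,0,0,0]
After op 14 (+): stack=[0] mem=[18,0,0,0]
After op 15 (push 1): stack=[0,1] mem=[18,0,0,0]
After op 16 (swap): stack=[1,0] mem=[18,0,0,0]
After op 17 (STO M3): stack=[1] mem=[18,0,0,0]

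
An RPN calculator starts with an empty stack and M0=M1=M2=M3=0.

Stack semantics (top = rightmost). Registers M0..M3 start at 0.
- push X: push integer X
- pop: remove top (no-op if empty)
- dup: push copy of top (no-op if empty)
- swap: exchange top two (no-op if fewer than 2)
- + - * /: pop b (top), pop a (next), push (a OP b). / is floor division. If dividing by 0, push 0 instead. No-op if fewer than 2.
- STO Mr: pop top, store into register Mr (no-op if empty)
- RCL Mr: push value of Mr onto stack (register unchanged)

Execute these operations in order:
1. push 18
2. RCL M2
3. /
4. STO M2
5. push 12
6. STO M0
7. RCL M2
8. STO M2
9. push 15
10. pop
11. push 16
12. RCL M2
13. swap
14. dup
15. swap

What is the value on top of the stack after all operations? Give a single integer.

After op 1 (push 18): stack=[18] mem=[0,0,0,0]
After op 2 (RCL M2): stack=[18,0] mem=[0,0,0,0]
After op 3 (/): stack=[0] mem=[0,0,0,0]
After op 4 (STO M2): stack=[empty] mem=[0,0,0,0]
After op 5 (push 12): stack=[12] mem=[0,0,0,0]
After op 6 (STO M0): stack=[empty] mem=[12,0,0,0]
After op 7 (RCL M2): stack=[0] mem=[12,0,0,0]
After op 8 (STO M2): stack=[empty] mem=[12,0,0,0]
After op 9 (push 15): stack=[15] mem=[12,0,0,0]
After op 10 (pop): stack=[empty] mem=[12,0,0,0]
After op 11 (push 16): stack=[16] mem=[12,0,0,0]
After op 12 (RCL M2): stack=[16,0] mem=[12,0,0,0]
After op 13 (swap): stack=[0,16] mem=[12,0,0,0]
After op 14 (dup): stack=[0,16,16] mem=[12,0,0,0]
After op 15 (swap): stack=[0,16,16] mem=[12,0,0,0]

Answer: 16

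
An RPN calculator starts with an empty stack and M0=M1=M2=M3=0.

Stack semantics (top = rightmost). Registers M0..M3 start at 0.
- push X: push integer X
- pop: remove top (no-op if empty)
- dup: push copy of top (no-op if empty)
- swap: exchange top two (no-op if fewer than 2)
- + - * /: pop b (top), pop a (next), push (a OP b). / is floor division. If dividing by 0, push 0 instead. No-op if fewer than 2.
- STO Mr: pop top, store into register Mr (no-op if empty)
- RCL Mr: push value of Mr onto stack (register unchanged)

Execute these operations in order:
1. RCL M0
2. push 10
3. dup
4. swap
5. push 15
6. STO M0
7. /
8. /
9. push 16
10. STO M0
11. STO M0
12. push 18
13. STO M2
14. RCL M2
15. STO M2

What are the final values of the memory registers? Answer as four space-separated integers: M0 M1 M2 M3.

After op 1 (RCL M0): stack=[0] mem=[0,0,0,0]
After op 2 (push 10): stack=[0,10] mem=[0,0,0,0]
After op 3 (dup): stack=[0,10,10] mem=[0,0,0,0]
After op 4 (swap): stack=[0,10,10] mem=[0,0,0,0]
After op 5 (push 15): stack=[0,10,10,15] mem=[0,0,0,0]
After op 6 (STO M0): stack=[0,10,10] mem=[15,0,0,0]
After op 7 (/): stack=[0,1] mem=[15,0,0,0]
After op 8 (/): stack=[0] mem=[15,0,0,0]
After op 9 (push 16): stack=[0,16] mem=[15,0,0,0]
After op 10 (STO M0): stack=[0] mem=[16,0,0,0]
After op 11 (STO M0): stack=[empty] mem=[0,0,0,0]
After op 12 (push 18): stack=[18] mem=[0,0,0,0]
After op 13 (STO M2): stack=[empty] mem=[0,0,18,0]
After op 14 (RCL M2): stack=[18] mem=[0,0,18,0]
After op 15 (STO M2): stack=[empty] mem=[0,0,18,0]

Answer: 0 0 18 0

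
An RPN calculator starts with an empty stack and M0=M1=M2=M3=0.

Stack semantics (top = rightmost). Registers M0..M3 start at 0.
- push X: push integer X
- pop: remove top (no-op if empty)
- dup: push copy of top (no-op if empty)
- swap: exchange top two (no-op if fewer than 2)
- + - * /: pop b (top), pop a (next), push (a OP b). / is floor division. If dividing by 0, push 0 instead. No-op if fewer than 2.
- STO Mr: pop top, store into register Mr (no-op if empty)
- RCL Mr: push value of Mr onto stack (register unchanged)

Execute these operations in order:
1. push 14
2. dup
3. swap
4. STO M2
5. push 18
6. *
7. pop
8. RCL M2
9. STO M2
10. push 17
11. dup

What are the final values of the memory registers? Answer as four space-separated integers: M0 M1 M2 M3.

After op 1 (push 14): stack=[14] mem=[0,0,0,0]
After op 2 (dup): stack=[14,14] mem=[0,0,0,0]
After op 3 (swap): stack=[14,14] mem=[0,0,0,0]
After op 4 (STO M2): stack=[14] mem=[0,0,14,0]
After op 5 (push 18): stack=[14,18] mem=[0,0,14,0]
After op 6 (*): stack=[252] mem=[0,0,14,0]
After op 7 (pop): stack=[empty] mem=[0,0,14,0]
After op 8 (RCL M2): stack=[14] mem=[0,0,14,0]
After op 9 (STO M2): stack=[empty] mem=[0,0,14,0]
After op 10 (push 17): stack=[17] mem=[0,0,14,0]
After op 11 (dup): stack=[17,17] mem=[0,0,14,0]

Answer: 0 0 14 0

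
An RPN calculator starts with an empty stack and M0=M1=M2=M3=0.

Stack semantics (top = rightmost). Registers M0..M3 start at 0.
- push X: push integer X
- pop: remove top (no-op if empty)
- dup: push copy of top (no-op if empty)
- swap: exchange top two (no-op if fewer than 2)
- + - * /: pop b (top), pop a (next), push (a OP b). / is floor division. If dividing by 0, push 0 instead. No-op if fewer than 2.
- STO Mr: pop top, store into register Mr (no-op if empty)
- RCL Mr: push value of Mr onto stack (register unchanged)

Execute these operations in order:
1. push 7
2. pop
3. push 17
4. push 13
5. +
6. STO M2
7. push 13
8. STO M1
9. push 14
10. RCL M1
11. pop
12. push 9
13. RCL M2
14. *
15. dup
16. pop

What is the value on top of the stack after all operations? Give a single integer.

After op 1 (push 7): stack=[7] mem=[0,0,0,0]
After op 2 (pop): stack=[empty] mem=[0,0,0,0]
After op 3 (push 17): stack=[17] mem=[0,0,0,0]
After op 4 (push 13): stack=[17,13] mem=[0,0,0,0]
After op 5 (+): stack=[30] mem=[0,0,0,0]
After op 6 (STO M2): stack=[empty] mem=[0,0,30,0]
After op 7 (push 13): stack=[13] mem=[0,0,30,0]
After op 8 (STO M1): stack=[empty] mem=[0,13,30,0]
After op 9 (push 14): stack=[14] mem=[0,13,30,0]
After op 10 (RCL M1): stack=[14,13] mem=[0,13,30,0]
After op 11 (pop): stack=[14] mem=[0,13,30,0]
After op 12 (push 9): stack=[14,9] mem=[0,13,30,0]
After op 13 (RCL M2): stack=[14,9,30] mem=[0,13,30,0]
After op 14 (*): stack=[14,270] mem=[0,13,30,0]
After op 15 (dup): stack=[14,270,270] mem=[0,13,30,0]
After op 16 (pop): stack=[14,270] mem=[0,13,30,0]

Answer: 270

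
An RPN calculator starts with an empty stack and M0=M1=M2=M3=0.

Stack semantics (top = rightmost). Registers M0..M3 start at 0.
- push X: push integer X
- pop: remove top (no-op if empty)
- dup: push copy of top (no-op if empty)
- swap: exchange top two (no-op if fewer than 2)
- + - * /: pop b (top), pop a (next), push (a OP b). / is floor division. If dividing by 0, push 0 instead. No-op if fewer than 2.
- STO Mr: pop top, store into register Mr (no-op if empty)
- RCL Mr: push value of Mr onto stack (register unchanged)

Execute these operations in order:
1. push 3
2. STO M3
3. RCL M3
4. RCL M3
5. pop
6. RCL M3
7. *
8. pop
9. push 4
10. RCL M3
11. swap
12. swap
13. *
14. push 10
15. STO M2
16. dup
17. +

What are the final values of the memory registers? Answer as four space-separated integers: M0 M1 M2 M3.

After op 1 (push 3): stack=[3] mem=[0,0,0,0]
After op 2 (STO M3): stack=[empty] mem=[0,0,0,3]
After op 3 (RCL M3): stack=[3] mem=[0,0,0,3]
After op 4 (RCL M3): stack=[3,3] mem=[0,0,0,3]
After op 5 (pop): stack=[3] mem=[0,0,0,3]
After op 6 (RCL M3): stack=[3,3] mem=[0,0,0,3]
After op 7 (*): stack=[9] mem=[0,0,0,3]
After op 8 (pop): stack=[empty] mem=[0,0,0,3]
After op 9 (push 4): stack=[4] mem=[0,0,0,3]
After op 10 (RCL M3): stack=[4,3] mem=[0,0,0,3]
After op 11 (swap): stack=[3,4] mem=[0,0,0,3]
After op 12 (swap): stack=[4,3] mem=[0,0,0,3]
After op 13 (*): stack=[12] mem=[0,0,0,3]
After op 14 (push 10): stack=[12,10] mem=[0,0,0,3]
After op 15 (STO M2): stack=[12] mem=[0,0,10,3]
After op 16 (dup): stack=[12,12] mem=[0,0,10,3]
After op 17 (+): stack=[24] mem=[0,0,10,3]

Answer: 0 0 10 3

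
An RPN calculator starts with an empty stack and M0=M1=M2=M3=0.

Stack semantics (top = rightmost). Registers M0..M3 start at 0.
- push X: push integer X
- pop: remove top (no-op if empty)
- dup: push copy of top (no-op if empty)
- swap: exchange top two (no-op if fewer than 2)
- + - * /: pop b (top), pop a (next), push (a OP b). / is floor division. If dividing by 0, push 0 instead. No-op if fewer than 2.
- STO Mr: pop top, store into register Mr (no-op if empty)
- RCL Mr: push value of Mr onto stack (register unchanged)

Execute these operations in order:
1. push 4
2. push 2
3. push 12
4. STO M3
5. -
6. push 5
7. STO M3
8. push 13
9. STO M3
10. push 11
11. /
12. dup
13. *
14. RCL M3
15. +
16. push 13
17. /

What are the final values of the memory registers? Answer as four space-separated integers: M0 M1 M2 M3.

After op 1 (push 4): stack=[4] mem=[0,0,0,0]
After op 2 (push 2): stack=[4,2] mem=[0,0,0,0]
After op 3 (push 12): stack=[4,2,12] mem=[0,0,0,0]
After op 4 (STO M3): stack=[4,2] mem=[0,0,0,12]
After op 5 (-): stack=[2] mem=[0,0,0,12]
After op 6 (push 5): stack=[2,5] mem=[0,0,0,12]
After op 7 (STO M3): stack=[2] mem=[0,0,0,5]
After op 8 (push 13): stack=[2,13] mem=[0,0,0,5]
After op 9 (STO M3): stack=[2] mem=[0,0,0,13]
After op 10 (push 11): stack=[2,11] mem=[0,0,0,13]
After op 11 (/): stack=[0] mem=[0,0,0,13]
After op 12 (dup): stack=[0,0] mem=[0,0,0,13]
After op 13 (*): stack=[0] mem=[0,0,0,13]
After op 14 (RCL M3): stack=[0,13] mem=[0,0,0,13]
After op 15 (+): stack=[13] mem=[0,0,0,13]
After op 16 (push 13): stack=[13,13] mem=[0,0,0,13]
After op 17 (/): stack=[1] mem=[0,0,0,13]

Answer: 0 0 0 13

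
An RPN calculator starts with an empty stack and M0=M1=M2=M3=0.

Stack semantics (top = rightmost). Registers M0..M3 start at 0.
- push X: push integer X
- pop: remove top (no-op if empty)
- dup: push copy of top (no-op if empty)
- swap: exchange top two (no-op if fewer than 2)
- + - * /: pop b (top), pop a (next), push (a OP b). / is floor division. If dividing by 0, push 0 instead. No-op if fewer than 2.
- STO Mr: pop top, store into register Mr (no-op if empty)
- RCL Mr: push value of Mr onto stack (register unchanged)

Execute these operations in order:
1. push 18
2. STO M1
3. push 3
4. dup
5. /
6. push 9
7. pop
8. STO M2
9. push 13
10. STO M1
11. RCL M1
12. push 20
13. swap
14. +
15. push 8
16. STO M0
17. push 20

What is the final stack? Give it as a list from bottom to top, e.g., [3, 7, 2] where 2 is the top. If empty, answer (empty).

After op 1 (push 18): stack=[18] mem=[0,0,0,0]
After op 2 (STO M1): stack=[empty] mem=[0,18,0,0]
After op 3 (push 3): stack=[3] mem=[0,18,0,0]
After op 4 (dup): stack=[3,3] mem=[0,18,0,0]
After op 5 (/): stack=[1] mem=[0,18,0,0]
After op 6 (push 9): stack=[1,9] mem=[0,18,0,0]
After op 7 (pop): stack=[1] mem=[0,18,0,0]
After op 8 (STO M2): stack=[empty] mem=[0,18,1,0]
After op 9 (push 13): stack=[13] mem=[0,18,1,0]
After op 10 (STO M1): stack=[empty] mem=[0,13,1,0]
After op 11 (RCL M1): stack=[13] mem=[0,13,1,0]
After op 12 (push 20): stack=[13,20] mem=[0,13,1,0]
After op 13 (swap): stack=[20,13] mem=[0,13,1,0]
After op 14 (+): stack=[33] mem=[0,13,1,0]
After op 15 (push 8): stack=[33,8] mem=[0,13,1,0]
After op 16 (STO M0): stack=[33] mem=[8,13,1,0]
After op 17 (push 20): stack=[33,20] mem=[8,13,1,0]

Answer: [33, 20]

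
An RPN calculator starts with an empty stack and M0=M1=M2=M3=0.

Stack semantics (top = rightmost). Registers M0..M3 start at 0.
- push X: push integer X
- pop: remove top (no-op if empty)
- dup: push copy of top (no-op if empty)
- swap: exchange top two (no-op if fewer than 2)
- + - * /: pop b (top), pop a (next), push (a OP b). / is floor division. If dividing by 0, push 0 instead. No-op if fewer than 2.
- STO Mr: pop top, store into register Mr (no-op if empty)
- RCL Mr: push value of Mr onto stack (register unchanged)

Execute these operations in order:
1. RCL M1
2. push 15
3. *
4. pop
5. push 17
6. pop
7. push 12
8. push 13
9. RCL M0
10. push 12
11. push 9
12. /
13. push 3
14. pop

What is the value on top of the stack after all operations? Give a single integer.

After op 1 (RCL M1): stack=[0] mem=[0,0,0,0]
After op 2 (push 15): stack=[0,15] mem=[0,0,0,0]
After op 3 (*): stack=[0] mem=[0,0,0,0]
After op 4 (pop): stack=[empty] mem=[0,0,0,0]
After op 5 (push 17): stack=[17] mem=[0,0,0,0]
After op 6 (pop): stack=[empty] mem=[0,0,0,0]
After op 7 (push 12): stack=[12] mem=[0,0,0,0]
After op 8 (push 13): stack=[12,13] mem=[0,0,0,0]
After op 9 (RCL M0): stack=[12,13,0] mem=[0,0,0,0]
After op 10 (push 12): stack=[12,13,0,12] mem=[0,0,0,0]
After op 11 (push 9): stack=[12,13,0,12,9] mem=[0,0,0,0]
After op 12 (/): stack=[12,13,0,1] mem=[0,0,0,0]
After op 13 (push 3): stack=[12,13,0,1,3] mem=[0,0,0,0]
After op 14 (pop): stack=[12,13,0,1] mem=[0,0,0,0]

Answer: 1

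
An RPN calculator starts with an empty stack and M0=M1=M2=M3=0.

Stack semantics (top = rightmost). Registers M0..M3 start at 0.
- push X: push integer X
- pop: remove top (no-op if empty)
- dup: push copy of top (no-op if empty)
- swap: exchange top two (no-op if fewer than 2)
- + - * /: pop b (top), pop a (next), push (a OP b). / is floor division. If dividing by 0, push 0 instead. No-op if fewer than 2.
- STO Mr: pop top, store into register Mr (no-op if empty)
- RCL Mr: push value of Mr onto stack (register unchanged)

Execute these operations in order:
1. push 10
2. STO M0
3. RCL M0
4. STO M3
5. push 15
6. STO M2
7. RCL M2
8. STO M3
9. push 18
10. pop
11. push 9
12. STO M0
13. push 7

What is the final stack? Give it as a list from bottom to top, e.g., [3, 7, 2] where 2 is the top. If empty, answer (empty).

Answer: [7]

Derivation:
After op 1 (push 10): stack=[10] mem=[0,0,0,0]
After op 2 (STO M0): stack=[empty] mem=[10,0,0,0]
After op 3 (RCL M0): stack=[10] mem=[10,0,0,0]
After op 4 (STO M3): stack=[empty] mem=[10,0,0,10]
After op 5 (push 15): stack=[15] mem=[10,0,0,10]
After op 6 (STO M2): stack=[empty] mem=[10,0,15,10]
After op 7 (RCL M2): stack=[15] mem=[10,0,15,10]
After op 8 (STO M3): stack=[empty] mem=[10,0,15,15]
After op 9 (push 18): stack=[18] mem=[10,0,15,15]
After op 10 (pop): stack=[empty] mem=[10,0,15,15]
After op 11 (push 9): stack=[9] mem=[10,0,15,15]
After op 12 (STO M0): stack=[empty] mem=[9,0,15,15]
After op 13 (push 7): stack=[7] mem=[9,0,15,15]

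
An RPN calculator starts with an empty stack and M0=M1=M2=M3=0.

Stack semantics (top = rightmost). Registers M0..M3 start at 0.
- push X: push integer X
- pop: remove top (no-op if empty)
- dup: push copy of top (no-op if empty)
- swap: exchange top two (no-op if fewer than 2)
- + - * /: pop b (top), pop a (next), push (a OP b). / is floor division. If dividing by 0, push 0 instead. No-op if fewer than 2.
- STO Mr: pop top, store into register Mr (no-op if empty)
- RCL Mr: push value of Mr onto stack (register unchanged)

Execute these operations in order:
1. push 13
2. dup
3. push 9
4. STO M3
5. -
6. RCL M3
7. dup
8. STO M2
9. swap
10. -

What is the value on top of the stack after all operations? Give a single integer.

After op 1 (push 13): stack=[13] mem=[0,0,0,0]
After op 2 (dup): stack=[13,13] mem=[0,0,0,0]
After op 3 (push 9): stack=[13,13,9] mem=[0,0,0,0]
After op 4 (STO M3): stack=[13,13] mem=[0,0,0,9]
After op 5 (-): stack=[0] mem=[0,0,0,9]
After op 6 (RCL M3): stack=[0,9] mem=[0,0,0,9]
After op 7 (dup): stack=[0,9,9] mem=[0,0,0,9]
After op 8 (STO M2): stack=[0,9] mem=[0,0,9,9]
After op 9 (swap): stack=[9,0] mem=[0,0,9,9]
After op 10 (-): stack=[9] mem=[0,0,9,9]

Answer: 9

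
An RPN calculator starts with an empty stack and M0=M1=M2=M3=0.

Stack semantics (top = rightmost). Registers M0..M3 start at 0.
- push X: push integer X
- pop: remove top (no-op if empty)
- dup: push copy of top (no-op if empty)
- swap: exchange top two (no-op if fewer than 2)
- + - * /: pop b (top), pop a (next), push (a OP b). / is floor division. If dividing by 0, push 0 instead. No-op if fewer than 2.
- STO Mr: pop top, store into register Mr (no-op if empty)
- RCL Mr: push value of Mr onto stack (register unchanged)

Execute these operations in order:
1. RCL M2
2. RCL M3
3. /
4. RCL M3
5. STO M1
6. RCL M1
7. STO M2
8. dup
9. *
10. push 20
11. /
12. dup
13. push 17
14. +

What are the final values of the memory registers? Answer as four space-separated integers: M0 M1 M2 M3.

Answer: 0 0 0 0

Derivation:
After op 1 (RCL M2): stack=[0] mem=[0,0,0,0]
After op 2 (RCL M3): stack=[0,0] mem=[0,0,0,0]
After op 3 (/): stack=[0] mem=[0,0,0,0]
After op 4 (RCL M3): stack=[0,0] mem=[0,0,0,0]
After op 5 (STO M1): stack=[0] mem=[0,0,0,0]
After op 6 (RCL M1): stack=[0,0] mem=[0,0,0,0]
After op 7 (STO M2): stack=[0] mem=[0,0,0,0]
After op 8 (dup): stack=[0,0] mem=[0,0,0,0]
After op 9 (*): stack=[0] mem=[0,0,0,0]
After op 10 (push 20): stack=[0,20] mem=[0,0,0,0]
After op 11 (/): stack=[0] mem=[0,0,0,0]
After op 12 (dup): stack=[0,0] mem=[0,0,0,0]
After op 13 (push 17): stack=[0,0,17] mem=[0,0,0,0]
After op 14 (+): stack=[0,17] mem=[0,0,0,0]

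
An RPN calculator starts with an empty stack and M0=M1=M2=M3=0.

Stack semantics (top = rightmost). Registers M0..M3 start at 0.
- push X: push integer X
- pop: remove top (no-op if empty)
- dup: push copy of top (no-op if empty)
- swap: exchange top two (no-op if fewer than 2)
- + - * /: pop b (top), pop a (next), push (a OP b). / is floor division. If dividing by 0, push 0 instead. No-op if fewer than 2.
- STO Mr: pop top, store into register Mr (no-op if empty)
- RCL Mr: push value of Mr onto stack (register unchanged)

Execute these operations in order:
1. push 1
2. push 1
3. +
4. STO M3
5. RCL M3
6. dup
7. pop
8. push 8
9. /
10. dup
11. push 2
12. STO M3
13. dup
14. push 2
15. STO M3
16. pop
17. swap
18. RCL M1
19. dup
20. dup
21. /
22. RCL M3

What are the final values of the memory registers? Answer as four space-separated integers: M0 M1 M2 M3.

After op 1 (push 1): stack=[1] mem=[0,0,0,0]
After op 2 (push 1): stack=[1,1] mem=[0,0,0,0]
After op 3 (+): stack=[2] mem=[0,0,0,0]
After op 4 (STO M3): stack=[empty] mem=[0,0,0,2]
After op 5 (RCL M3): stack=[2] mem=[0,0,0,2]
After op 6 (dup): stack=[2,2] mem=[0,0,0,2]
After op 7 (pop): stack=[2] mem=[0,0,0,2]
After op 8 (push 8): stack=[2,8] mem=[0,0,0,2]
After op 9 (/): stack=[0] mem=[0,0,0,2]
After op 10 (dup): stack=[0,0] mem=[0,0,0,2]
After op 11 (push 2): stack=[0,0,2] mem=[0,0,0,2]
After op 12 (STO M3): stack=[0,0] mem=[0,0,0,2]
After op 13 (dup): stack=[0,0,0] mem=[0,0,0,2]
After op 14 (push 2): stack=[0,0,0,2] mem=[0,0,0,2]
After op 15 (STO M3): stack=[0,0,0] mem=[0,0,0,2]
After op 16 (pop): stack=[0,0] mem=[0,0,0,2]
After op 17 (swap): stack=[0,0] mem=[0,0,0,2]
After op 18 (RCL M1): stack=[0,0,0] mem=[0,0,0,2]
After op 19 (dup): stack=[0,0,0,0] mem=[0,0,0,2]
After op 20 (dup): stack=[0,0,0,0,0] mem=[0,0,0,2]
After op 21 (/): stack=[0,0,0,0] mem=[0,0,0,2]
After op 22 (RCL M3): stack=[0,0,0,0,2] mem=[0,0,0,2]

Answer: 0 0 0 2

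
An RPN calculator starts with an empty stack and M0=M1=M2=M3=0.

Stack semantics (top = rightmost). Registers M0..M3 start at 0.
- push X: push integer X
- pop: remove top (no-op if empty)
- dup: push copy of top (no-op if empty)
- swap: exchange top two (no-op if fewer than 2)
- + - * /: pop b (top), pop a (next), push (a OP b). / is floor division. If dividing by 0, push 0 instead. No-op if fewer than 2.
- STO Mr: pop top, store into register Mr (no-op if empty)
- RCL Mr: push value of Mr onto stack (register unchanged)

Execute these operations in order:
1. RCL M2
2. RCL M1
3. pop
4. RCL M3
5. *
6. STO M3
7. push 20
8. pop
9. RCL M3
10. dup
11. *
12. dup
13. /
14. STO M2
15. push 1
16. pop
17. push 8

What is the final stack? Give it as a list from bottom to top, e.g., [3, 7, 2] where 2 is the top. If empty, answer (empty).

Answer: [8]

Derivation:
After op 1 (RCL M2): stack=[0] mem=[0,0,0,0]
After op 2 (RCL M1): stack=[0,0] mem=[0,0,0,0]
After op 3 (pop): stack=[0] mem=[0,0,0,0]
After op 4 (RCL M3): stack=[0,0] mem=[0,0,0,0]
After op 5 (*): stack=[0] mem=[0,0,0,0]
After op 6 (STO M3): stack=[empty] mem=[0,0,0,0]
After op 7 (push 20): stack=[20] mem=[0,0,0,0]
After op 8 (pop): stack=[empty] mem=[0,0,0,0]
After op 9 (RCL M3): stack=[0] mem=[0,0,0,0]
After op 10 (dup): stack=[0,0] mem=[0,0,0,0]
After op 11 (*): stack=[0] mem=[0,0,0,0]
After op 12 (dup): stack=[0,0] mem=[0,0,0,0]
After op 13 (/): stack=[0] mem=[0,0,0,0]
After op 14 (STO M2): stack=[empty] mem=[0,0,0,0]
After op 15 (push 1): stack=[1] mem=[0,0,0,0]
After op 16 (pop): stack=[empty] mem=[0,0,0,0]
After op 17 (push 8): stack=[8] mem=[0,0,0,0]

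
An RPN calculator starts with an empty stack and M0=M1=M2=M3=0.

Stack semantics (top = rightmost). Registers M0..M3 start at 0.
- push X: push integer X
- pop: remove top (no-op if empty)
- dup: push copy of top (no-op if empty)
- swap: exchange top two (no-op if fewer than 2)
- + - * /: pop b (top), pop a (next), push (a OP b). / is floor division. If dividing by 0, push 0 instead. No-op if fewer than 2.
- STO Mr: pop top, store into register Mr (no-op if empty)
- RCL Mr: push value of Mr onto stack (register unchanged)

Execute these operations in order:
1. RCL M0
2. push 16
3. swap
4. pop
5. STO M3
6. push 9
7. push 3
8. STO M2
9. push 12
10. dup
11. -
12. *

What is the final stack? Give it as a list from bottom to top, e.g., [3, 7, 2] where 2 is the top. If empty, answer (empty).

Answer: [0]

Derivation:
After op 1 (RCL M0): stack=[0] mem=[0,0,0,0]
After op 2 (push 16): stack=[0,16] mem=[0,0,0,0]
After op 3 (swap): stack=[16,0] mem=[0,0,0,0]
After op 4 (pop): stack=[16] mem=[0,0,0,0]
After op 5 (STO M3): stack=[empty] mem=[0,0,0,16]
After op 6 (push 9): stack=[9] mem=[0,0,0,16]
After op 7 (push 3): stack=[9,3] mem=[0,0,0,16]
After op 8 (STO M2): stack=[9] mem=[0,0,3,16]
After op 9 (push 12): stack=[9,12] mem=[0,0,3,16]
After op 10 (dup): stack=[9,12,12] mem=[0,0,3,16]
After op 11 (-): stack=[9,0] mem=[0,0,3,16]
After op 12 (*): stack=[0] mem=[0,0,3,16]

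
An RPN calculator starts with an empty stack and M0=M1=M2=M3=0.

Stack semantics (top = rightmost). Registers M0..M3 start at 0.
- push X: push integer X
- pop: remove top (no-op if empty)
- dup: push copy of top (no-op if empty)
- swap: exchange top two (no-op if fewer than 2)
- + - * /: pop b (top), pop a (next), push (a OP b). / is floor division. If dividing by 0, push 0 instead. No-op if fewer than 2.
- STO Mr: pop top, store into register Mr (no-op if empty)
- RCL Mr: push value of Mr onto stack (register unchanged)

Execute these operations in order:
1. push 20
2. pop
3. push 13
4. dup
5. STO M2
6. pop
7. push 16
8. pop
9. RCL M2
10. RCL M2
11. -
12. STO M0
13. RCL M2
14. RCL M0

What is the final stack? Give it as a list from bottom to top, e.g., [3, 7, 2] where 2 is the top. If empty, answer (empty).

Answer: [13, 0]

Derivation:
After op 1 (push 20): stack=[20] mem=[0,0,0,0]
After op 2 (pop): stack=[empty] mem=[0,0,0,0]
After op 3 (push 13): stack=[13] mem=[0,0,0,0]
After op 4 (dup): stack=[13,13] mem=[0,0,0,0]
After op 5 (STO M2): stack=[13] mem=[0,0,13,0]
After op 6 (pop): stack=[empty] mem=[0,0,13,0]
After op 7 (push 16): stack=[16] mem=[0,0,13,0]
After op 8 (pop): stack=[empty] mem=[0,0,13,0]
After op 9 (RCL M2): stack=[13] mem=[0,0,13,0]
After op 10 (RCL M2): stack=[13,13] mem=[0,0,13,0]
After op 11 (-): stack=[0] mem=[0,0,13,0]
After op 12 (STO M0): stack=[empty] mem=[0,0,13,0]
After op 13 (RCL M2): stack=[13] mem=[0,0,13,0]
After op 14 (RCL M0): stack=[13,0] mem=[0,0,13,0]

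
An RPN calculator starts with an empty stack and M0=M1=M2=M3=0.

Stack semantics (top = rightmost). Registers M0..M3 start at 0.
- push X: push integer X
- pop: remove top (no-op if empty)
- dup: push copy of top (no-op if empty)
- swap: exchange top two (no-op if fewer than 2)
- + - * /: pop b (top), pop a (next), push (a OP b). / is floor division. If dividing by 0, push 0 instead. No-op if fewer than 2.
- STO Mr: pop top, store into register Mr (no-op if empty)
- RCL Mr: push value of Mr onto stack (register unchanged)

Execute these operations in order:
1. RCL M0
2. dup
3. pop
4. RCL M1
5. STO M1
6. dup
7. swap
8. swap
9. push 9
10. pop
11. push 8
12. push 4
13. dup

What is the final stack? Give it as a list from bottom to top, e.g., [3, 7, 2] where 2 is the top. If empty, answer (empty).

Answer: [0, 0, 8, 4, 4]

Derivation:
After op 1 (RCL M0): stack=[0] mem=[0,0,0,0]
After op 2 (dup): stack=[0,0] mem=[0,0,0,0]
After op 3 (pop): stack=[0] mem=[0,0,0,0]
After op 4 (RCL M1): stack=[0,0] mem=[0,0,0,0]
After op 5 (STO M1): stack=[0] mem=[0,0,0,0]
After op 6 (dup): stack=[0,0] mem=[0,0,0,0]
After op 7 (swap): stack=[0,0] mem=[0,0,0,0]
After op 8 (swap): stack=[0,0] mem=[0,0,0,0]
After op 9 (push 9): stack=[0,0,9] mem=[0,0,0,0]
After op 10 (pop): stack=[0,0] mem=[0,0,0,0]
After op 11 (push 8): stack=[0,0,8] mem=[0,0,0,0]
After op 12 (push 4): stack=[0,0,8,4] mem=[0,0,0,0]
After op 13 (dup): stack=[0,0,8,4,4] mem=[0,0,0,0]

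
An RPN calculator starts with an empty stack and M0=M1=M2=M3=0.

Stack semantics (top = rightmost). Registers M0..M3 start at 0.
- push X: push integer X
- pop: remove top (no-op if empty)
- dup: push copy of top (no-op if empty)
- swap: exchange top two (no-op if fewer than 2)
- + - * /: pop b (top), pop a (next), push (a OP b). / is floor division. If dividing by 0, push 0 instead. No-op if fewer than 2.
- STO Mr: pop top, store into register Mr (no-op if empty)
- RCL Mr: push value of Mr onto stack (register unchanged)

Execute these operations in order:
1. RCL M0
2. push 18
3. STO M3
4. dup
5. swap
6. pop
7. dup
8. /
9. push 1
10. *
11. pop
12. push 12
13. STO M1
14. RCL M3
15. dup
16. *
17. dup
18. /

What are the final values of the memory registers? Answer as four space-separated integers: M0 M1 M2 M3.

Answer: 0 12 0 18

Derivation:
After op 1 (RCL M0): stack=[0] mem=[0,0,0,0]
After op 2 (push 18): stack=[0,18] mem=[0,0,0,0]
After op 3 (STO M3): stack=[0] mem=[0,0,0,18]
After op 4 (dup): stack=[0,0] mem=[0,0,0,18]
After op 5 (swap): stack=[0,0] mem=[0,0,0,18]
After op 6 (pop): stack=[0] mem=[0,0,0,18]
After op 7 (dup): stack=[0,0] mem=[0,0,0,18]
After op 8 (/): stack=[0] mem=[0,0,0,18]
After op 9 (push 1): stack=[0,1] mem=[0,0,0,18]
After op 10 (*): stack=[0] mem=[0,0,0,18]
After op 11 (pop): stack=[empty] mem=[0,0,0,18]
After op 12 (push 12): stack=[12] mem=[0,0,0,18]
After op 13 (STO M1): stack=[empty] mem=[0,12,0,18]
After op 14 (RCL M3): stack=[18] mem=[0,12,0,18]
After op 15 (dup): stack=[18,18] mem=[0,12,0,18]
After op 16 (*): stack=[324] mem=[0,12,0,18]
After op 17 (dup): stack=[324,324] mem=[0,12,0,18]
After op 18 (/): stack=[1] mem=[0,12,0,18]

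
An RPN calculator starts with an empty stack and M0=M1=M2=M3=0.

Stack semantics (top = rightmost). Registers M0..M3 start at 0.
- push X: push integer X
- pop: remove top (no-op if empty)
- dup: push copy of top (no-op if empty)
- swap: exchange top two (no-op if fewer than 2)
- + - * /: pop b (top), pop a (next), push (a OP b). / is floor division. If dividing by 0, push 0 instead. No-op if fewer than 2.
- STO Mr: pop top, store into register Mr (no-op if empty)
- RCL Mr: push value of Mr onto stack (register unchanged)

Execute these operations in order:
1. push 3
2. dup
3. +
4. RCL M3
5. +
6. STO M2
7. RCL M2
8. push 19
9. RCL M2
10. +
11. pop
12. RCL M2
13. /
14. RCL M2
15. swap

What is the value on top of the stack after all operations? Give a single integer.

Answer: 1

Derivation:
After op 1 (push 3): stack=[3] mem=[0,0,0,0]
After op 2 (dup): stack=[3,3] mem=[0,0,0,0]
After op 3 (+): stack=[6] mem=[0,0,0,0]
After op 4 (RCL M3): stack=[6,0] mem=[0,0,0,0]
After op 5 (+): stack=[6] mem=[0,0,0,0]
After op 6 (STO M2): stack=[empty] mem=[0,0,6,0]
After op 7 (RCL M2): stack=[6] mem=[0,0,6,0]
After op 8 (push 19): stack=[6,19] mem=[0,0,6,0]
After op 9 (RCL M2): stack=[6,19,6] mem=[0,0,6,0]
After op 10 (+): stack=[6,25] mem=[0,0,6,0]
After op 11 (pop): stack=[6] mem=[0,0,6,0]
After op 12 (RCL M2): stack=[6,6] mem=[0,0,6,0]
After op 13 (/): stack=[1] mem=[0,0,6,0]
After op 14 (RCL M2): stack=[1,6] mem=[0,0,6,0]
After op 15 (swap): stack=[6,1] mem=[0,0,6,0]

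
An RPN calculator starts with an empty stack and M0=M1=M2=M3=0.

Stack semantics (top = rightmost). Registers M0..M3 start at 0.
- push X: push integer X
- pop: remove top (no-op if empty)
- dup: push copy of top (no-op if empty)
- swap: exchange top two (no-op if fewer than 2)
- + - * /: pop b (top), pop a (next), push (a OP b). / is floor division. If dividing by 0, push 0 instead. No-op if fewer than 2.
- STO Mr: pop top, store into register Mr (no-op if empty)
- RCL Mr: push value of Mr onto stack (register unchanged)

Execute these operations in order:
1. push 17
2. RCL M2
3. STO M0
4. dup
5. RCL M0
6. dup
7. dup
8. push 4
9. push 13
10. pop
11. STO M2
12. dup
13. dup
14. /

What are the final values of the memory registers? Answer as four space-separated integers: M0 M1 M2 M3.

Answer: 0 0 4 0

Derivation:
After op 1 (push 17): stack=[17] mem=[0,0,0,0]
After op 2 (RCL M2): stack=[17,0] mem=[0,0,0,0]
After op 3 (STO M0): stack=[17] mem=[0,0,0,0]
After op 4 (dup): stack=[17,17] mem=[0,0,0,0]
After op 5 (RCL M0): stack=[17,17,0] mem=[0,0,0,0]
After op 6 (dup): stack=[17,17,0,0] mem=[0,0,0,0]
After op 7 (dup): stack=[17,17,0,0,0] mem=[0,0,0,0]
After op 8 (push 4): stack=[17,17,0,0,0,4] mem=[0,0,0,0]
After op 9 (push 13): stack=[17,17,0,0,0,4,13] mem=[0,0,0,0]
After op 10 (pop): stack=[17,17,0,0,0,4] mem=[0,0,0,0]
After op 11 (STO M2): stack=[17,17,0,0,0] mem=[0,0,4,0]
After op 12 (dup): stack=[17,17,0,0,0,0] mem=[0,0,4,0]
After op 13 (dup): stack=[17,17,0,0,0,0,0] mem=[0,0,4,0]
After op 14 (/): stack=[17,17,0,0,0,0] mem=[0,0,4,0]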